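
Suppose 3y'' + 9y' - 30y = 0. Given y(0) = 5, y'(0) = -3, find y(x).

y = 13*exp(-5*x)/7 + 22*exp(2*x)/7

Divide through by 3: y'' + 3y' - 10y = 0.
Characteristic equation r² + 3r - 10 = 0 factors as (r - 2)(r + 5) = 0, so r = 2, -5.
Hence y_h = C1*exp(2*x) + C2*exp(-5*x).
Apply the initial conditions: y(0) = C1 + C2 = 5 and y'(0) = -5*C2 + 2*C1 = -3. Solving gives C1 = 22/7, C2 = 13/7.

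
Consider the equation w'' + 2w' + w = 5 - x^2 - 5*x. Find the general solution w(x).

w = 9 - x - x**2 + C1*exp(-x) + C2*x*exp(-x)

Characteristic equation r² + 2r + 1 = 0 has discriminant (2)² - 4·(1) = 0, so r = -1 is a repeated root.
Hence w_h = (C1 + C2*x)*exp(-x).
For the particular solution try w_p = A0 + A1*x + A2*x^2. Substituting and matching coefficients of each power of x gives A0 = 9, A1 = -1, A2 = -1, so w_p = 9 - x - x^2.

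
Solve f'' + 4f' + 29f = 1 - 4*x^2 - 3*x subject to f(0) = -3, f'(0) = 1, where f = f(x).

f = 1293/24389 - 55*x/841 - 4*x**2/29 - 122936*exp(-2*x)*sin(5*x)/121945 - 74460*cos(5*x)*exp(-2*x)/24389

Characteristic equation r² + 4r + 29 = 0 has discriminant (4)² - 4·(29) = -100 < 0, so r = -2 ± 5i.
Hence f_h = C1*cos(5*x)*exp(-2*x) + C2*exp(-2*x)*sin(5*x).
For the particular solution try f_p = A0 + A1*x + A2*x^2. Substituting and matching coefficients of each power of x gives A0 = 1293/24389, A1 = -55/841, A2 = -4/29, so f_p = 1293/24389 - 55*x/841 - 4*x^2/29.
General solution: f = 1293/24389 - 55*x/841 - 4*x^2/29 + C1*cos(5*x)*exp(-2*x) + C2*exp(-2*x)*sin(5*x).
Apply the initial conditions: f(0) = 1293/24389 + C1 = -3 and f'(0) = -55/841 - 2*C1 + 5*C2 = 1. Solving gives C1 = -74460/24389, C2 = -122936/121945.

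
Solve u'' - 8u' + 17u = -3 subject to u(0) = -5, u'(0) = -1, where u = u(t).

Characteristic equation r² - 8r + 17 = 0 has discriminant (-8)² - 4·(17) = -4 < 0, so r = 4 ± i.
Hence u_h = C1*cos(t)*exp(4*t) + C2*exp(4*t)*sin(t).
For the particular solution try u_p = A0. Substituting and matching coefficients of each power of t gives A0 = -3/17, so u_p = -3/17.
General solution: u = -3/17 + C1*cos(t)*exp(4*t) + C2*exp(4*t)*sin(t).
Apply the initial conditions: u(0) = -3/17 + C1 = -5 and u'(0) = C2 + 4*C1 = -1. Solving gives C1 = -82/17, C2 = 311/17.

u = -3/17 - 82*cos(t)*exp(4*t)/17 + 311*exp(4*t)*sin(t)/17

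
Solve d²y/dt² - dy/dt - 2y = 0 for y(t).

y = C1*exp(2*t) + C2*exp(-t)

Characteristic equation r² - r - 2 = 0 factors as (r - 2)(r + 1) = 0, so r = 2, -1.
Hence y_h = C1*exp(2*t) + C2*exp(-t).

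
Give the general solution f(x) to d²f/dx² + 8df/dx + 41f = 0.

Characteristic equation r² + 8r + 41 = 0 has discriminant (8)² - 4·(41) = -100 < 0, so r = -4 ± 5i.
Hence f_h = C1*cos(5*x)*exp(-4*x) + C2*exp(-4*x)*sin(5*x).

f = C1*cos(5*x)*exp(-4*x) + C2*exp(-4*x)*sin(5*x)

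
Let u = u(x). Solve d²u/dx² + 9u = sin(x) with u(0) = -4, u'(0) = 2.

u = -4*cos(3*x) + sin(x)/8 + 5*sin(3*x)/8

Characteristic equation r² + 9 = 0 has discriminant (0)² - 4·(9) = -36 < 0, so r = ± 3i.
Hence u_h = C1*cos(3*x) + C2*sin(3*x).
Try u_p = A*cos(x) + B*sin(x). Substituting and equating the coefficients of cos(x) and sin(x) gives A = 0, B = 1/8, so u_p = sin(x)/8.
General solution: u = sin(x)/8 + C1*cos(3*x) + C2*sin(3*x).
Apply the initial conditions: u(0) = C1 = -4 and u'(0) = 1/8 + 3*C2 = 2. Solving gives C1 = -4, C2 = 5/8.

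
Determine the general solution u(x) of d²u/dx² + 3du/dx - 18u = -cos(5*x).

u = -15*sin(5*x)/2074 + 43*cos(5*x)/2074 + C1*exp(3*x) + C2*exp(-6*x)

Characteristic equation r² + 3r - 18 = 0 factors as (r - 3)(r + 6) = 0, so r = 3, -6.
Hence u_h = C1*exp(3*x) + C2*exp(-6*x).
Try u_p = A*cos(5*x) + B*sin(5*x). Substituting and equating the coefficients of cos(5x) and sin(5x) gives A = 43/2074, B = -15/2074, so u_p = -15*sin(5*x)/2074 + 43*cos(5*x)/2074.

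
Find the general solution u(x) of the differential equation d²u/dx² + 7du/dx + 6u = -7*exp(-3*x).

u = 7*exp(-3*x)/6 + C1*exp(-x) + C2*exp(-6*x)

Characteristic equation r² + 7r + 6 = 0 factors as (r + 1)(r + 6) = 0, so r = -1, -6.
Hence u_h = C1*exp(-x) + C2*exp(-6*x).
Try u_p = A*exp(-3*x). Substituting into the equation and dividing by exp(-3*x) gives A = 7/6, so u_p = 7*exp(-3*x)/6.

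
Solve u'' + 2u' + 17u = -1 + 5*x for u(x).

Characteristic equation r² + 2r + 17 = 0 has discriminant (2)² - 4·(17) = -64 < 0, so r = -1 ± 4i.
Hence u_h = C1*cos(4*x)*exp(-x) + C2*exp(-x)*sin(4*x).
For the particular solution try u_p = A0 + A1*x. Substituting and matching coefficients of each power of x gives A0 = -27/289, A1 = 5/17, so u_p = -27/289 + 5*x/17.

u = -27/289 + 5*x/17 + C1*cos(4*x)*exp(-x) + C2*exp(-x)*sin(4*x)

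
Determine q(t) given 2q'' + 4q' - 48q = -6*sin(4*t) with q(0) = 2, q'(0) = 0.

q = 3*cos(4*t)/208 + 15*sin(4*t)/208 + 93*exp(4*t)/80 + 107*exp(-6*t)/130

Divide through by 2: q'' + 2q' - 24q = -3*sin(4*t).
Characteristic equation r² + 2r - 24 = 0 factors as (r + 6)(r - 4) = 0, so r = -6, 4.
Hence q_h = C1*exp(-6*t) + C2*exp(4*t).
Try q_p = A*cos(4*t) + B*sin(4*t). Substituting and equating the coefficients of cos(4t) and sin(4t) gives A = 3/208, B = 15/208, so q_p = 3*cos(4*t)/208 + 15*sin(4*t)/208.
General solution: q = 3*cos(4*t)/208 + 15*sin(4*t)/208 + C1*exp(-6*t) + C2*exp(4*t).
Apply the initial conditions: q(0) = 3/208 + C1 + C2 = 2 and q'(0) = 15/52 - 6*C1 + 4*C2 = 0. Solving gives C1 = 107/130, C2 = 93/80.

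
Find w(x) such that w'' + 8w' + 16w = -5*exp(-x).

w = -5*exp(-x)/9 + C1*exp(-4*x) + C2*x*exp(-4*x)

Characteristic equation r² + 8r + 16 = 0 has discriminant (8)² - 4·(16) = 0, so r = -4 is a repeated root.
Hence w_h = (C1 + C2*x)*exp(-4*x).
Try w_p = A*exp(-x). Substituting into the equation and dividing by exp(-x) gives A = -5/9, so w_p = -5*exp(-x)/9.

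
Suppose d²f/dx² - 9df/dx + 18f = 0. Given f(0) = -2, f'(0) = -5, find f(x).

f = -7*exp(3*x)/3 + exp(6*x)/3

Characteristic equation r² - 9r + 18 = 0 factors as (r - 3)(r - 6) = 0, so r = 3, 6.
Hence f_h = C1*exp(3*x) + C2*exp(6*x).
Apply the initial conditions: f(0) = C1 + C2 = -2 and f'(0) = 3*C1 + 6*C2 = -5. Solving gives C1 = -7/3, C2 = 1/3.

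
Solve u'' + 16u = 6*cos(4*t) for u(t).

Characteristic equation r² + 16 = 0 has discriminant (0)² - 4·(16) = -64 < 0, so r = ± 4i.
Hence u_h = C1*cos(4*t) + C2*sin(4*t).
Since ±4i are characteristic roots, multiply the trial by t. Try u_p = t*(A*cos(4*t) + B*sin(4*t)). Substituting and equating the coefficients of cos(4t) and sin(4t) gives A = 0, B = 3/4, so u_p = 3*t*sin(4*t)/4.

u = C1*cos(4*t) + C2*sin(4*t) + 3*t*sin(4*t)/4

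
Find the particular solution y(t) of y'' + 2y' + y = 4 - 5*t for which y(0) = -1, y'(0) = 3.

y = 14 - 15*exp(-t) - 5*t - 7*t*exp(-t)

Characteristic equation r² + 2r + 1 = 0 has discriminant (2)² - 4·(1) = 0, so r = -1 is a repeated root.
Hence y_h = (C1 + C2*t)*exp(-t).
For the particular solution try y_p = A0 + A1*t. Substituting and matching coefficients of each power of t gives A0 = 14, A1 = -5, so y_p = 14 - 5*t.
General solution: y = 14 - 5*t + C1*exp(-t) + C2*t*exp(-t).
Apply the initial conditions: y(0) = 14 + C1 = -1 and y'(0) = -5 + C2 - C1 = 3. Solving gives C1 = -15, C2 = -7.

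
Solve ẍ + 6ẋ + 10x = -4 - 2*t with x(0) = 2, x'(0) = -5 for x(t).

Characteristic equation r² + 6r + 10 = 0 has discriminant (6)² - 4·(10) = -4 < 0, so r = -3 ± i.
Hence x_h = C1*cos(t)*exp(-3*t) + C2*exp(-3*t)*sin(t).
For the particular solution try x_p = A0 + A1*t. Substituting and matching coefficients of each power of t gives A0 = -7/25, A1 = -1/5, so x_p = -7/25 - t/5.
General solution: x = -7/25 - t/5 + C1*cos(t)*exp(-3*t) + C2*exp(-3*t)*sin(t).
Apply the initial conditions: x(0) = -7/25 + C1 = 2 and x'(0) = -1/5 + C2 - 3*C1 = -5. Solving gives C1 = 57/25, C2 = 51/25.

x = -7/25 - t/5 + 51*exp(-3*t)*sin(t)/25 + 57*cos(t)*exp(-3*t)/25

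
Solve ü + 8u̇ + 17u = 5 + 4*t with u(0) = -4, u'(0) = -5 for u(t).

u = 53/289 + 4*t/17 - 6349*exp(-4*t)*sin(t)/289 - 1209*cos(t)*exp(-4*t)/289

Characteristic equation r² + 8r + 17 = 0 has discriminant (8)² - 4·(17) = -4 < 0, so r = -4 ± i.
Hence u_h = C1*cos(t)*exp(-4*t) + C2*exp(-4*t)*sin(t).
For the particular solution try u_p = A0 + A1*t. Substituting and matching coefficients of each power of t gives A0 = 53/289, A1 = 4/17, so u_p = 53/289 + 4*t/17.
General solution: u = 53/289 + 4*t/17 + C1*cos(t)*exp(-4*t) + C2*exp(-4*t)*sin(t).
Apply the initial conditions: u(0) = 53/289 + C1 = -4 and u'(0) = 4/17 + C2 - 4*C1 = -5. Solving gives C1 = -1209/289, C2 = -6349/289.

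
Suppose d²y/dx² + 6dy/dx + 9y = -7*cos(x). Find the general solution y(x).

y = -21*sin(x)/50 - 14*cos(x)/25 + C1*exp(-3*x) + C2*x*exp(-3*x)

Characteristic equation r² + 6r + 9 = 0 has discriminant (6)² - 4·(9) = 0, so r = -3 is a repeated root.
Hence y_h = (C1 + C2*x)*exp(-3*x).
Try y_p = A*cos(x) + B*sin(x). Substituting and equating the coefficients of cos(x) and sin(x) gives A = -14/25, B = -21/50, so y_p = -21*sin(x)/50 - 14*cos(x)/25.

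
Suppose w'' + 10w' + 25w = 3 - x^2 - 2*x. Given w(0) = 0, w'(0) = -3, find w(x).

w = 89/625 - 89*exp(-5*x)/625 - 6*x/125 - x**2/25 - 458*x*exp(-5*x)/125

Characteristic equation r² + 10r + 25 = 0 has discriminant (10)² - 4·(25) = 0, so r = -5 is a repeated root.
Hence w_h = (C1 + C2*x)*exp(-5*x).
For the particular solution try w_p = A0 + A1*x + A2*x^2. Substituting and matching coefficients of each power of x gives A0 = 89/625, A1 = -6/125, A2 = -1/25, so w_p = 89/625 - 6*x/125 - x^2/25.
General solution: w = 89/625 - 6*x/125 - x^2/25 + C1*exp(-5*x) + C2*x*exp(-5*x).
Apply the initial conditions: w(0) = 89/625 + C1 = 0 and w'(0) = -6/125 + C2 - 5*C1 = -3. Solving gives C1 = -89/625, C2 = -458/125.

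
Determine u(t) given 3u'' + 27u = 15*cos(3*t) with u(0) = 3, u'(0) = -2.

Divide through by 3: u'' + 9u = 5*cos(3*t).
Characteristic equation r² + 9 = 0 has discriminant (0)² - 4·(9) = -36 < 0, so r = ± 3i.
Hence u_h = C1*cos(3*t) + C2*sin(3*t).
Since ±3i are characteristic roots, multiply the trial by t. Try u_p = t*(A*cos(3*t) + B*sin(3*t)). Substituting and equating the coefficients of cos(3t) and sin(3t) gives A = 0, B = 5/6, so u_p = 5*t*sin(3*t)/6.
General solution: u = C1*cos(3*t) + C2*sin(3*t) + 5*t*sin(3*t)/6.
Apply the initial conditions: u(0) = C1 = 3 and u'(0) = 3*C2 = -2. Solving gives C1 = 3, C2 = -2/3.

u = 3*cos(3*t) - 2*sin(3*t)/3 + 5*t*sin(3*t)/6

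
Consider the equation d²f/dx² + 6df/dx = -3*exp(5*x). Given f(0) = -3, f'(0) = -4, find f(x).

f = -107/30 - 3*exp(5*x)/55 + 41*exp(-6*x)/66

Characteristic equation r² + 6r = 0 factors as (r + 6)r = 0, so r = -6, 0.
Hence f_h = C1*exp(-6*x) + C2.
Try f_p = A*exp(5*x). Substituting into the equation and dividing by exp(5*x) gives A = -3/55, so f_p = -3*exp(5*x)/55.
General solution: f = C2 - 3*exp(5*x)/55 + C1*exp(-6*x).
Apply the initial conditions: f(0) = -3/55 + C1 + C2 = -3 and f'(0) = -3/11 - 6*C1 = -4. Solving gives C1 = 41/66, C2 = -107/30.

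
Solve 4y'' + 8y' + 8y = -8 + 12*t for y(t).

y = -5/2 + 3*t/2 + C1*cos(t)*exp(-t) + C2*exp(-t)*sin(t)

Divide through by 4: y'' + 2y' + 2y = -2 + 3*t.
Characteristic equation r² + 2r + 2 = 0 has discriminant (2)² - 4·(2) = -4 < 0, so r = -1 ± i.
Hence y_h = C1*cos(t)*exp(-t) + C2*exp(-t)*sin(t).
For the particular solution try y_p = A0 + A1*t. Substituting and matching coefficients of each power of t gives A0 = -5/2, A1 = 3/2, so y_p = -5/2 + 3*t/2.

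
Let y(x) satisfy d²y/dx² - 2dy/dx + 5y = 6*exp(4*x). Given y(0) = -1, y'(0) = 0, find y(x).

y = 6*exp(4*x)/13 - 19*cos(2*x)*exp(x)/13 - 5*exp(x)*sin(2*x)/26

Characteristic equation r² - 2r + 5 = 0 has discriminant (-2)² - 4·(5) = -16 < 0, so r = 1 ± 2i.
Hence y_h = C1*cos(2*x)*exp(x) + C2*exp(x)*sin(2*x).
Try y_p = A*exp(4*x). Substituting into the equation and dividing by exp(4*x) gives A = 6/13, so y_p = 6*exp(4*x)/13.
General solution: y = 6*exp(4*x)/13 + C1*cos(2*x)*exp(x) + C2*exp(x)*sin(2*x).
Apply the initial conditions: y(0) = 6/13 + C1 = -1 and y'(0) = 24/13 + C1 + 2*C2 = 0. Solving gives C1 = -19/13, C2 = -5/26.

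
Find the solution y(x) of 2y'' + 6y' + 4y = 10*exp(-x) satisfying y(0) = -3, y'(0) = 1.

Divide through by 2: y'' + 3y' + 2y = 5*exp(-x).
Characteristic equation r² + 3r + 2 = 0 factors as (r + 1)(r + 2) = 0, so r = -1, -2.
Hence y_h = C1*exp(-x) + C2*exp(-2*x).
Since exp(-x) solves the homogeneous equation (r = -1 is a root of multiplicity 1), multiply the trial by x. Try y_p = A*x*exp(-x). Substituting into the equation and dividing by exp(-x) gives A = 5, so y_p = 5*x*exp(-x).
General solution: y = C1*exp(-x) + C2*exp(-2*x) + 5*x*exp(-x).
Apply the initial conditions: y(0) = C1 + C2 = -3 and y'(0) = 5 - C1 - 2*C2 = 1. Solving gives C1 = -10, C2 = 7.

y = -10*exp(-x) + 7*exp(-2*x) + 5*x*exp(-x)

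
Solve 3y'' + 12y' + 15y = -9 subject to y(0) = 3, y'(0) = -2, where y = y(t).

y = -3/5 + 18*cos(t)*exp(-2*t)/5 + 26*exp(-2*t)*sin(t)/5

Divide through by 3: y'' + 4y' + 5y = -3.
Characteristic equation r² + 4r + 5 = 0 has discriminant (4)² - 4·(5) = -4 < 0, so r = -2 ± i.
Hence y_h = C1*cos(t)*exp(-2*t) + C2*exp(-2*t)*sin(t).
For the particular solution try y_p = A0. Substituting and matching coefficients of each power of t gives A0 = -3/5, so y_p = -3/5.
General solution: y = -3/5 + C1*cos(t)*exp(-2*t) + C2*exp(-2*t)*sin(t).
Apply the initial conditions: y(0) = -3/5 + C1 = 3 and y'(0) = C2 - 2*C1 = -2. Solving gives C1 = 18/5, C2 = 26/5.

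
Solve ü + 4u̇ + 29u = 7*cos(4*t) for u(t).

u = 91*cos(4*t)/425 + 112*sin(4*t)/425 + C1*cos(5*t)*exp(-2*t) + C2*exp(-2*t)*sin(5*t)

Characteristic equation r² + 4r + 29 = 0 has discriminant (4)² - 4·(29) = -100 < 0, so r = -2 ± 5i.
Hence u_h = C1*cos(5*t)*exp(-2*t) + C2*exp(-2*t)*sin(5*t).
Try u_p = A*cos(4*t) + B*sin(4*t). Substituting and equating the coefficients of cos(4t) and sin(4t) gives A = 91/425, B = 112/425, so u_p = 91*cos(4*t)/425 + 112*sin(4*t)/425.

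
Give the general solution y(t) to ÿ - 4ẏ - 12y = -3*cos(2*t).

y = 3*cos(2*t)/20 + 3*sin(2*t)/40 + C1*exp(6*t) + C2*exp(-2*t)

Characteristic equation r² - 4r - 12 = 0 factors as (r - 6)(r + 2) = 0, so r = 6, -2.
Hence y_h = C1*exp(6*t) + C2*exp(-2*t).
Try y_p = A*cos(2*t) + B*sin(2*t). Substituting and equating the coefficients of cos(2t) and sin(2t) gives A = 3/20, B = 3/40, so y_p = 3*cos(2*t)/20 + 3*sin(2*t)/40.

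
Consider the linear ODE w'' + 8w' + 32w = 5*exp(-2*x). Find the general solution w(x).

w = exp(-2*x)/4 + C1*cos(4*x)*exp(-4*x) + C2*exp(-4*x)*sin(4*x)

Characteristic equation r² + 8r + 32 = 0 has discriminant (8)² - 4·(32) = -64 < 0, so r = -4 ± 4i.
Hence w_h = C1*cos(4*x)*exp(-4*x) + C2*exp(-4*x)*sin(4*x).
Try w_p = A*exp(-2*x). Substituting into the equation and dividing by exp(-2*x) gives A = 1/4, so w_p = exp(-2*x)/4.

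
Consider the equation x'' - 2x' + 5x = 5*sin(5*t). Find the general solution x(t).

x = -sin(5*t)/5 + cos(5*t)/10 + C1*cos(2*t)*exp(t) + C2*exp(t)*sin(2*t)

Characteristic equation r² - 2r + 5 = 0 has discriminant (-2)² - 4·(5) = -16 < 0, so r = 1 ± 2i.
Hence x_h = C1*cos(2*t)*exp(t) + C2*exp(t)*sin(2*t).
Try x_p = A*cos(5*t) + B*sin(5*t). Substituting and equating the coefficients of cos(5t) and sin(5t) gives A = 1/10, B = -1/5, so x_p = -sin(5*t)/5 + cos(5*t)/10.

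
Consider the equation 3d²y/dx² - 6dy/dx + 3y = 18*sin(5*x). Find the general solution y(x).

y = -36*sin(5*x)/169 + 15*cos(5*x)/169 + C1*exp(x) + C2*x*exp(x)

Divide through by 3: y'' - 2y' + y = 6*sin(5*x).
Characteristic equation r² - 2r + 1 = 0 has discriminant (-2)² - 4·(1) = 0, so r = 1 is a repeated root.
Hence y_h = (C1 + C2*x)*exp(x).
Try y_p = A*cos(5*x) + B*sin(5*x). Substituting and equating the coefficients of cos(5x) and sin(5x) gives A = 15/169, B = -36/169, so y_p = -36*sin(5*x)/169 + 15*cos(5*x)/169.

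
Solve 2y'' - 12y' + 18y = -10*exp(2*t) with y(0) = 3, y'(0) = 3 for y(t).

y = -5*exp(2*t) + 8*exp(3*t) - 11*t*exp(3*t)

Divide through by 2: y'' - 6y' + 9y = -5*exp(2*t).
Characteristic equation r² - 6r + 9 = 0 has discriminant (-6)² - 4·(9) = 0, so r = 3 is a repeated root.
Hence y_h = (C1 + C2*t)*exp(3*t).
Try y_p = A*exp(2*t). Substituting into the equation and dividing by exp(2*t) gives A = -5, so y_p = -5*exp(2*t).
General solution: y = -5*exp(2*t) + C1*exp(3*t) + C2*t*exp(3*t).
Apply the initial conditions: y(0) = -5 + C1 = 3 and y'(0) = -10 + C2 + 3*C1 = 3. Solving gives C1 = 8, C2 = -11.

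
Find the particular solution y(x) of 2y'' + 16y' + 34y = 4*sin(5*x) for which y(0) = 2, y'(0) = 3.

y = -5*cos(5*x)/104 - sin(5*x)/104 + 213*cos(x)*exp(-4*x)/104 + 1169*exp(-4*x)*sin(x)/104

Divide through by 2: y'' + 8y' + 17y = 2*sin(5*x).
Characteristic equation r² + 8r + 17 = 0 has discriminant (8)² - 4·(17) = -4 < 0, so r = -4 ± i.
Hence y_h = C1*cos(x)*exp(-4*x) + C2*exp(-4*x)*sin(x).
Try y_p = A*cos(5*x) + B*sin(5*x). Substituting and equating the coefficients of cos(5x) and sin(5x) gives A = -5/104, B = -1/104, so y_p = -5*cos(5*x)/104 - sin(5*x)/104.
General solution: y = -5*cos(5*x)/104 - sin(5*x)/104 + C1*cos(x)*exp(-4*x) + C2*exp(-4*x)*sin(x).
Apply the initial conditions: y(0) = -5/104 + C1 = 2 and y'(0) = -5/104 + C2 - 4*C1 = 3. Solving gives C1 = 213/104, C2 = 1169/104.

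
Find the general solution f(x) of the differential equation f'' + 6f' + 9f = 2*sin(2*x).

f = -24*cos(2*x)/169 + 10*sin(2*x)/169 + C1*exp(-3*x) + C2*x*exp(-3*x)

Characteristic equation r² + 6r + 9 = 0 has discriminant (6)² - 4·(9) = 0, so r = -3 is a repeated root.
Hence f_h = (C1 + C2*x)*exp(-3*x).
Try f_p = A*cos(2*x) + B*sin(2*x). Substituting and equating the coefficients of cos(2x) and sin(2x) gives A = -24/169, B = 10/169, so f_p = -24*cos(2*x)/169 + 10*sin(2*x)/169.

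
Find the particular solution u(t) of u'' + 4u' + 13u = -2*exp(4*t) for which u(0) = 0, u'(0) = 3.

u = -2*exp(4*t)/45 + 2*cos(3*t)*exp(-2*t)/45 + 49*exp(-2*t)*sin(3*t)/45

Characteristic equation r² + 4r + 13 = 0 has discriminant (4)² - 4·(13) = -36 < 0, so r = -2 ± 3i.
Hence u_h = C1*cos(3*t)*exp(-2*t) + C2*exp(-2*t)*sin(3*t).
Try u_p = A*exp(4*t). Substituting into the equation and dividing by exp(4*t) gives A = -2/45, so u_p = -2*exp(4*t)/45.
General solution: u = -2*exp(4*t)/45 + C1*cos(3*t)*exp(-2*t) + C2*exp(-2*t)*sin(3*t).
Apply the initial conditions: u(0) = -2/45 + C1 = 0 and u'(0) = -8/45 - 2*C1 + 3*C2 = 3. Solving gives C1 = 2/45, C2 = 49/45.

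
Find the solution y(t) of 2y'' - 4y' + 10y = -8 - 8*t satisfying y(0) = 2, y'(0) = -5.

y = -28/25 - 4*t/5 - 183*exp(t)*sin(2*t)/50 + 78*cos(2*t)*exp(t)/25

Divide through by 2: y'' - 2y' + 5y = -4 - 4*t.
Characteristic equation r² - 2r + 5 = 0 has discriminant (-2)² - 4·(5) = -16 < 0, so r = 1 ± 2i.
Hence y_h = C1*cos(2*t)*exp(t) + C2*exp(t)*sin(2*t).
For the particular solution try y_p = A0 + A1*t. Substituting and matching coefficients of each power of t gives A0 = -28/25, A1 = -4/5, so y_p = -28/25 - 4*t/5.
General solution: y = -28/25 - 4*t/5 + C1*cos(2*t)*exp(t) + C2*exp(t)*sin(2*t).
Apply the initial conditions: y(0) = -28/25 + C1 = 2 and y'(0) = -4/5 + C1 + 2*C2 = -5. Solving gives C1 = 78/25, C2 = -183/50.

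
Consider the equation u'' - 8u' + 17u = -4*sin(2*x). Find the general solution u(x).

Characteristic equation r² - 8r + 17 = 0 has discriminant (-8)² - 4·(17) = -4 < 0, so r = 4 ± i.
Hence u_h = C1*cos(x)*exp(4*x) + C2*exp(4*x)*sin(x).
Try u_p = A*cos(2*x) + B*sin(2*x). Substituting and equating the coefficients of cos(2x) and sin(2x) gives A = -64/425, B = -52/425, so u_p = -64*cos(2*x)/425 - 52*sin(2*x)/425.

u = -64*cos(2*x)/425 - 52*sin(2*x)/425 + C1*cos(x)*exp(4*x) + C2*exp(4*x)*sin(x)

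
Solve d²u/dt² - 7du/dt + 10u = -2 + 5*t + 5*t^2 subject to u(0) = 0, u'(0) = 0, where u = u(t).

u = 27/50 + t**2/2 - exp(2*t)/2 - exp(5*t)/25 + 6*t/5

Characteristic equation r² - 7r + 10 = 0 factors as (r - 2)(r - 5) = 0, so r = 2, 5.
Hence u_h = C1*exp(2*t) + C2*exp(5*t).
For the particular solution try u_p = A0 + A1*t + A2*t^2. Substituting and matching coefficients of each power of t gives A0 = 27/50, A1 = 6/5, A2 = 1/2, so u_p = 27/50 + t^2/2 + 6*t/5.
General solution: u = 27/50 + t^2/2 + 6*t/5 + C1*exp(2*t) + C2*exp(5*t).
Apply the initial conditions: u(0) = 27/50 + C1 + C2 = 0 and u'(0) = 6/5 + 2*C1 + 5*C2 = 0. Solving gives C1 = -1/2, C2 = -1/25.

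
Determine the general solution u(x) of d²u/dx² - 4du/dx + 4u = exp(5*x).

Characteristic equation r² - 4r + 4 = 0 has discriminant (-4)² - 4·(4) = 0, so r = 2 is a repeated root.
Hence u_h = (C1 + C2*x)*exp(2*x).
Try u_p = A*exp(5*x). Substituting into the equation and dividing by exp(5*x) gives A = 1/9, so u_p = exp(5*x)/9.

u = exp(5*x)/9 + C1*exp(2*x) + C2*x*exp(2*x)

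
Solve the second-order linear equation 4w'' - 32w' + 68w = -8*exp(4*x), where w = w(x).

Divide through by 4: w'' - 8w' + 17w = -2*exp(4*x).
Characteristic equation r² - 8r + 17 = 0 has discriminant (-8)² - 4·(17) = -4 < 0, so r = 4 ± i.
Hence w_h = C1*cos(x)*exp(4*x) + C2*exp(4*x)*sin(x).
Try w_p = A*exp(4*x). Substituting into the equation and dividing by exp(4*x) gives A = -2, so w_p = -2*exp(4*x).

w = -2*exp(4*x) + C1*cos(x)*exp(4*x) + C2*exp(4*x)*sin(x)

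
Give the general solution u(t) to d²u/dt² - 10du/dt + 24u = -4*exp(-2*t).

u = -exp(-2*t)/12 + C1*exp(4*t) + C2*exp(6*t)

Characteristic equation r² - 10r + 24 = 0 factors as (r - 4)(r - 6) = 0, so r = 4, 6.
Hence u_h = C1*exp(4*t) + C2*exp(6*t).
Try u_p = A*exp(-2*t). Substituting into the equation and dividing by exp(-2*t) gives A = -1/12, so u_p = -exp(-2*t)/12.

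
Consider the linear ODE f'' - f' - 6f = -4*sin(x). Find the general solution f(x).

f = -2*cos(x)/25 + 14*sin(x)/25 + C1*exp(3*x) + C2*exp(-2*x)

Characteristic equation r² - r - 6 = 0 factors as (r - 3)(r + 2) = 0, so r = 3, -2.
Hence f_h = C1*exp(3*x) + C2*exp(-2*x).
Try f_p = A*cos(x) + B*sin(x). Substituting and equating the coefficients of cos(x) and sin(x) gives A = -2/25, B = 14/25, so f_p = -2*cos(x)/25 + 14*sin(x)/25.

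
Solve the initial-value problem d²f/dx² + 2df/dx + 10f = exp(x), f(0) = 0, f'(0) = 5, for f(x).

Characteristic equation r² + 2r + 10 = 0 has discriminant (2)² - 4·(10) = -36 < 0, so r = -1 ± 3i.
Hence f_h = C1*cos(3*x)*exp(-x) + C2*exp(-x)*sin(3*x).
Try f_p = A*exp(x). Substituting into the equation and dividing by exp(x) gives A = 1/13, so f_p = exp(x)/13.
General solution: f = exp(x)/13 + C1*cos(3*x)*exp(-x) + C2*exp(-x)*sin(3*x).
Apply the initial conditions: f(0) = 1/13 + C1 = 0 and f'(0) = 1/13 - C1 + 3*C2 = 5. Solving gives C1 = -1/13, C2 = 21/13.

f = exp(x)/13 - cos(3*x)*exp(-x)/13 + 21*exp(-x)*sin(3*x)/13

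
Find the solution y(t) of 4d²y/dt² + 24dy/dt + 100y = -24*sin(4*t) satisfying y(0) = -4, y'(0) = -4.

y = -6*sin(4*t)/73 + 16*cos(4*t)/73 - 308*cos(4*t)*exp(-3*t)/73 - 298*exp(-3*t)*sin(4*t)/73

Divide through by 4: y'' + 6y' + 25y = -6*sin(4*t).
Characteristic equation r² + 6r + 25 = 0 has discriminant (6)² - 4·(25) = -64 < 0, so r = -3 ± 4i.
Hence y_h = C1*cos(4*t)*exp(-3*t) + C2*exp(-3*t)*sin(4*t).
Try y_p = A*cos(4*t) + B*sin(4*t). Substituting and equating the coefficients of cos(4t) and sin(4t) gives A = 16/73, B = -6/73, so y_p = -6*sin(4*t)/73 + 16*cos(4*t)/73.
General solution: y = -6*sin(4*t)/73 + 16*cos(4*t)/73 + C1*cos(4*t)*exp(-3*t) + C2*exp(-3*t)*sin(4*t).
Apply the initial conditions: y(0) = 16/73 + C1 = -4 and y'(0) = -24/73 - 3*C1 + 4*C2 = -4. Solving gives C1 = -308/73, C2 = -298/73.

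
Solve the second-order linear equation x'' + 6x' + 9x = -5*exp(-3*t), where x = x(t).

x = C1*exp(-3*t) - 5*t**2*exp(-3*t)/2 + C2*t*exp(-3*t)

Characteristic equation r² + 6r + 9 = 0 has discriminant (6)² - 4·(9) = 0, so r = -3 is a repeated root.
Hence x_h = (C1 + C2*t)*exp(-3*t).
Since exp(-3*t) solves the homogeneous equation (r = -3 is a root of multiplicity 2), multiply the trial by t^2. Try x_p = A*t^2*exp(-3*t). Substituting into the equation and dividing by exp(-3*t) gives A = -5/2, so x_p = -5*t^2*exp(-3*t)/2.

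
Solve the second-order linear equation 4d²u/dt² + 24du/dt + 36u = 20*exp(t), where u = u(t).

u = 5*exp(t)/16 + C1*exp(-3*t) + C2*t*exp(-3*t)

Divide through by 4: u'' + 6u' + 9u = 5*exp(t).
Characteristic equation r² + 6r + 9 = 0 has discriminant (6)² - 4·(9) = 0, so r = -3 is a repeated root.
Hence u_h = (C1 + C2*t)*exp(-3*t).
Try u_p = A*exp(t). Substituting into the equation and dividing by exp(t) gives A = 5/16, so u_p = 5*exp(t)/16.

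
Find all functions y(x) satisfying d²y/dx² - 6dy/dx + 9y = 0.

Characteristic equation r² - 6r + 9 = 0 has discriminant (-6)² - 4·(9) = 0, so r = 3 is a repeated root.
Hence y_h = (C1 + C2*x)*exp(3*x).

y = C1*exp(3*x) + C2*x*exp(3*x)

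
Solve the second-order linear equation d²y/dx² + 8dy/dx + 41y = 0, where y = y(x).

y = C1*cos(5*x)*exp(-4*x) + C2*exp(-4*x)*sin(5*x)

Characteristic equation r² + 8r + 41 = 0 has discriminant (8)² - 4·(41) = -100 < 0, so r = -4 ± 5i.
Hence y_h = C1*cos(5*x)*exp(-4*x) + C2*exp(-4*x)*sin(5*x).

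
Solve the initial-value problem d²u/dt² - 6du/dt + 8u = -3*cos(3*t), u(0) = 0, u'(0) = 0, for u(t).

u = -6*exp(4*t)/25 + 3*exp(2*t)/13 + 3*cos(3*t)/325 + 54*sin(3*t)/325

Characteristic equation r² - 6r + 8 = 0 factors as (r - 2)(r - 4) = 0, so r = 2, 4.
Hence u_h = C1*exp(2*t) + C2*exp(4*t).
Try u_p = A*cos(3*t) + B*sin(3*t). Substituting and equating the coefficients of cos(3t) and sin(3t) gives A = 3/325, B = 54/325, so u_p = 3*cos(3*t)/325 + 54*sin(3*t)/325.
General solution: u = 3*cos(3*t)/325 + 54*sin(3*t)/325 + C1*exp(2*t) + C2*exp(4*t).
Apply the initial conditions: u(0) = 3/325 + C1 + C2 = 0 and u'(0) = 162/325 + 2*C1 + 4*C2 = 0. Solving gives C1 = 3/13, C2 = -6/25.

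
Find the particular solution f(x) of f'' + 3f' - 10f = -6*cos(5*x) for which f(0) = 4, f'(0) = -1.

f = -9*sin(5*x)/145 + 6*exp(-5*x)/5 + 21*cos(5*x)/145 + 77*exp(2*x)/29

Characteristic equation r² + 3r - 10 = 0 factors as (r - 2)(r + 5) = 0, so r = 2, -5.
Hence f_h = C1*exp(2*x) + C2*exp(-5*x).
Try f_p = A*cos(5*x) + B*sin(5*x). Substituting and equating the coefficients of cos(5x) and sin(5x) gives A = 21/145, B = -9/145, so f_p = -9*sin(5*x)/145 + 21*cos(5*x)/145.
General solution: f = -9*sin(5*x)/145 + 21*cos(5*x)/145 + C1*exp(2*x) + C2*exp(-5*x).
Apply the initial conditions: f(0) = 21/145 + C1 + C2 = 4 and f'(0) = -9/29 - 5*C2 + 2*C1 = -1. Solving gives C1 = 77/29, C2 = 6/5.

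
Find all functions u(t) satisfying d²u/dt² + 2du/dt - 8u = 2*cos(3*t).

Characteristic equation r² + 2r - 8 = 0 factors as (r + 4)(r - 2) = 0, so r = -4, 2.
Hence u_h = C1*exp(-4*t) + C2*exp(2*t).
Try u_p = A*cos(3*t) + B*sin(3*t). Substituting and equating the coefficients of cos(3t) and sin(3t) gives A = -34/325, B = 12/325, so u_p = -34*cos(3*t)/325 + 12*sin(3*t)/325.

u = -34*cos(3*t)/325 + 12*sin(3*t)/325 + C1*exp(-4*t) + C2*exp(2*t)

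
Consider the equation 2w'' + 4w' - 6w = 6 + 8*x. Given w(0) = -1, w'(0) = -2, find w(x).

w = -17/9 + exp(x)/2 - 4*x/3 + 7*exp(-3*x)/18

Divide through by 2: w'' + 2w' - 3w = 3 + 4*x.
Characteristic equation r² + 2r - 3 = 0 factors as (r - 1)(r + 3) = 0, so r = 1, -3.
Hence w_h = C1*exp(x) + C2*exp(-3*x).
For the particular solution try w_p = A0 + A1*x. Substituting and matching coefficients of each power of x gives A0 = -17/9, A1 = -4/3, so w_p = -17/9 - 4*x/3.
General solution: w = -17/9 - 4*x/3 + C1*exp(x) + C2*exp(-3*x).
Apply the initial conditions: w(0) = -17/9 + C1 + C2 = -1 and w'(0) = -4/3 + C1 - 3*C2 = -2. Solving gives C1 = 1/2, C2 = 7/18.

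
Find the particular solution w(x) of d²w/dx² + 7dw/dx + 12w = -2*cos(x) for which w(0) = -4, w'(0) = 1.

w = -72*exp(-3*x)/5 - 11*cos(x)/85 - 7*sin(x)/85 + 179*exp(-4*x)/17

Characteristic equation r² + 7r + 12 = 0 factors as (r + 3)(r + 4) = 0, so r = -3, -4.
Hence w_h = C1*exp(-3*x) + C2*exp(-4*x).
Try w_p = A*cos(x) + B*sin(x). Substituting and equating the coefficients of cos(x) and sin(x) gives A = -11/85, B = -7/85, so w_p = -11*cos(x)/85 - 7*sin(x)/85.
General solution: w = -11*cos(x)/85 - 7*sin(x)/85 + C1*exp(-3*x) + C2*exp(-4*x).
Apply the initial conditions: w(0) = -11/85 + C1 + C2 = -4 and w'(0) = -7/85 - 4*C2 - 3*C1 = 1. Solving gives C1 = -72/5, C2 = 179/17.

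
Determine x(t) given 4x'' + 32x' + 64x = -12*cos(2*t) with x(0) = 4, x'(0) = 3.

x = -9*cos(2*t)/100 - 3*sin(2*t)/25 + 409*exp(-4*t)/100 + 98*t*exp(-4*t)/5

Divide through by 4: x'' + 8x' + 16x = -3*cos(2*t).
Characteristic equation r² + 8r + 16 = 0 has discriminant (8)² - 4·(16) = 0, so r = -4 is a repeated root.
Hence x_h = (C1 + C2*t)*exp(-4*t).
Try x_p = A*cos(2*t) + B*sin(2*t). Substituting and equating the coefficients of cos(2t) and sin(2t) gives A = -9/100, B = -3/25, so x_p = -9*cos(2*t)/100 - 3*sin(2*t)/25.
General solution: x = -9*cos(2*t)/100 - 3*sin(2*t)/25 + C1*exp(-4*t) + C2*t*exp(-4*t).
Apply the initial conditions: x(0) = -9/100 + C1 = 4 and x'(0) = -6/25 + C2 - 4*C1 = 3. Solving gives C1 = 409/100, C2 = 98/5.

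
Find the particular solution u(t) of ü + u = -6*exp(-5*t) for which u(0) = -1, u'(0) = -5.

u = -80*sin(t)/13 - 10*cos(t)/13 - 3*exp(-5*t)/13

Characteristic equation r² + 1 = 0 has discriminant (0)² - 4·(1) = -4 < 0, so r = ± i.
Hence u_h = C1*cos(t) + C2*sin(t).
Try u_p = A*exp(-5*t). Substituting into the equation and dividing by exp(-5*t) gives A = -3/13, so u_p = -3*exp(-5*t)/13.
General solution: u = -3*exp(-5*t)/13 + C1*cos(t) + C2*sin(t).
Apply the initial conditions: u(0) = -3/13 + C1 = -1 and u'(0) = 15/13 + C2 = -5. Solving gives C1 = -10/13, C2 = -80/13.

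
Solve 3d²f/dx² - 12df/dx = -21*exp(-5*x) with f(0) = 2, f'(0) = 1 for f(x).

f = 21/10 - 7*exp(-5*x)/45 + exp(4*x)/18

Divide through by 3: f'' - 4f' = -7*exp(-5*x).
Characteristic equation r² - 4r = 0 factors as (r - 4)r = 0, so r = 4, 0.
Hence f_h = C1*exp(4*x) + C2.
Try f_p = A*exp(-5*x). Substituting into the equation and dividing by exp(-5*x) gives A = -7/45, so f_p = -7*exp(-5*x)/45.
General solution: f = C2 - 7*exp(-5*x)/45 + C1*exp(4*x).
Apply the initial conditions: f(0) = -7/45 + C1 + C2 = 2 and f'(0) = 7/9 + 4*C1 = 1. Solving gives C1 = 1/18, C2 = 21/10.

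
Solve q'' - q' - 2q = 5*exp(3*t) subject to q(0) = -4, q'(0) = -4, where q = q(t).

q = -13*exp(2*t)/3 - 11*exp(-t)/12 + 5*exp(3*t)/4

Characteristic equation r² - r - 2 = 0 factors as (r - 2)(r + 1) = 0, so r = 2, -1.
Hence q_h = C1*exp(2*t) + C2*exp(-t).
Try q_p = A*exp(3*t). Substituting into the equation and dividing by exp(3*t) gives A = 5/4, so q_p = 5*exp(3*t)/4.
General solution: q = 5*exp(3*t)/4 + C1*exp(2*t) + C2*exp(-t).
Apply the initial conditions: q(0) = 5/4 + C1 + C2 = -4 and q'(0) = 15/4 - C2 + 2*C1 = -4. Solving gives C1 = -13/3, C2 = -11/12.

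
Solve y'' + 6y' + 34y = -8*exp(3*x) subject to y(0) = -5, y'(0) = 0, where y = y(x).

y = -8*exp(3*x)/61 - 867*exp(-3*x)*sin(5*x)/305 - 297*cos(5*x)*exp(-3*x)/61

Characteristic equation r² + 6r + 34 = 0 has discriminant (6)² - 4·(34) = -100 < 0, so r = -3 ± 5i.
Hence y_h = C1*cos(5*x)*exp(-3*x) + C2*exp(-3*x)*sin(5*x).
Try y_p = A*exp(3*x). Substituting into the equation and dividing by exp(3*x) gives A = -8/61, so y_p = -8*exp(3*x)/61.
General solution: y = -8*exp(3*x)/61 + C1*cos(5*x)*exp(-3*x) + C2*exp(-3*x)*sin(5*x).
Apply the initial conditions: y(0) = -8/61 + C1 = -5 and y'(0) = -24/61 - 3*C1 + 5*C2 = 0. Solving gives C1 = -297/61, C2 = -867/305.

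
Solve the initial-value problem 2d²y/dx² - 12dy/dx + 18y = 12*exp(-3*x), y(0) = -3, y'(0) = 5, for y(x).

Divide through by 2: y'' - 6y' + 9y = 6*exp(-3*x).
Characteristic equation r² - 6r + 9 = 0 has discriminant (-6)² - 4·(9) = 0, so r = 3 is a repeated root.
Hence y_h = (C1 + C2*x)*exp(3*x).
Try y_p = A*exp(-3*x). Substituting into the equation and dividing by exp(-3*x) gives A = 1/6, so y_p = exp(-3*x)/6.
General solution: y = exp(-3*x)/6 + C1*exp(3*x) + C2*x*exp(3*x).
Apply the initial conditions: y(0) = 1/6 + C1 = -3 and y'(0) = -1/2 + C2 + 3*C1 = 5. Solving gives C1 = -19/6, C2 = 15.

y = -19*exp(3*x)/6 + exp(-3*x)/6 + 15*x*exp(3*x)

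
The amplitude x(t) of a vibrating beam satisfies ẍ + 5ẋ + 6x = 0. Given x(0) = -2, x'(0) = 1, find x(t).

x = -5*exp(-2*t) + 3*exp(-3*t)

Characteristic equation r² + 5r + 6 = 0 factors as (r + 3)(r + 2) = 0, so r = -3, -2.
Hence x_h = C1*exp(-3*t) + C2*exp(-2*t).
Apply the initial conditions: x(0) = C1 + C2 = -2 and x'(0) = -3*C1 - 2*C2 = 1. Solving gives C1 = 3, C2 = -5.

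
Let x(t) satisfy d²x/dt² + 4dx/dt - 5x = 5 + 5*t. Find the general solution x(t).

Characteristic equation r² + 4r - 5 = 0 factors as (r + 5)(r - 1) = 0, so r = -5, 1.
Hence x_h = C1*exp(-5*t) + C2*exp(t).
For the particular solution try x_p = A0 + A1*t. Substituting and matching coefficients of each power of t gives A0 = -9/5, A1 = -1, so x_p = -9/5 - t.

x = -9/5 - t + C1*exp(-5*t) + C2*exp(t)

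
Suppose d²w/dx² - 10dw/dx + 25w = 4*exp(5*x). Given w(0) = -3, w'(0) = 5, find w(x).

w = -3*exp(5*x) + 2*x**2*exp(5*x) + 20*x*exp(5*x)

Characteristic equation r² - 10r + 25 = 0 has discriminant (-10)² - 4·(25) = 0, so r = 5 is a repeated root.
Hence w_h = (C1 + C2*x)*exp(5*x).
Since exp(5*x) solves the homogeneous equation (r = 5 is a root of multiplicity 2), multiply the trial by x^2. Try w_p = A*x^2*exp(5*x). Substituting into the equation and dividing by exp(5*x) gives A = 2, so w_p = 2*x^2*exp(5*x).
General solution: w = C1*exp(5*x) + 2*x^2*exp(5*x) + C2*x*exp(5*x).
Apply the initial conditions: w(0) = C1 = -3 and w'(0) = C2 + 5*C1 = 5. Solving gives C1 = -3, C2 = 20.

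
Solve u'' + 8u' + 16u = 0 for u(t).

Characteristic equation r² + 8r + 16 = 0 has discriminant (8)² - 4·(16) = 0, so r = -4 is a repeated root.
Hence u_h = (C1 + C2*t)*exp(-4*t).

u = C1*exp(-4*t) + C2*t*exp(-4*t)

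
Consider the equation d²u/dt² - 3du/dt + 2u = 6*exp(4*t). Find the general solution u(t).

u = C1*exp(t) + C2*exp(2*t) + exp(4*t)

Characteristic equation r² - 3r + 2 = 0 factors as (r - 1)(r - 2) = 0, so r = 1, 2.
Hence u_h = C1*exp(t) + C2*exp(2*t).
Try u_p = A*exp(4*t). Substituting into the equation and dividing by exp(4*t) gives A = 1, so u_p = exp(4*t).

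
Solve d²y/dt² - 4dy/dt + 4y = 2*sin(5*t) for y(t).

Characteristic equation r² - 4r + 4 = 0 has discriminant (-4)² - 4·(4) = 0, so r = 2 is a repeated root.
Hence y_h = (C1 + C2*t)*exp(2*t).
Try y_p = A*cos(5*t) + B*sin(5*t). Substituting and equating the coefficients of cos(5t) and sin(5t) gives A = 40/841, B = -42/841, so y_p = -42*sin(5*t)/841 + 40*cos(5*t)/841.

y = -42*sin(5*t)/841 + 40*cos(5*t)/841 + C1*exp(2*t) + C2*t*exp(2*t)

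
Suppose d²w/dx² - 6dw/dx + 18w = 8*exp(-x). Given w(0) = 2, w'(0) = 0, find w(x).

w = 8*exp(-x)/25 - 118*exp(3*x)*sin(3*x)/75 + 42*cos(3*x)*exp(3*x)/25

Characteristic equation r² - 6r + 18 = 0 has discriminant (-6)² - 4·(18) = -36 < 0, so r = 3 ± 3i.
Hence w_h = C1*cos(3*x)*exp(3*x) + C2*exp(3*x)*sin(3*x).
Try w_p = A*exp(-x). Substituting into the equation and dividing by exp(-x) gives A = 8/25, so w_p = 8*exp(-x)/25.
General solution: w = 8*exp(-x)/25 + C1*cos(3*x)*exp(3*x) + C2*exp(3*x)*sin(3*x).
Apply the initial conditions: w(0) = 8/25 + C1 = 2 and w'(0) = -8/25 + 3*C1 + 3*C2 = 0. Solving gives C1 = 42/25, C2 = -118/75.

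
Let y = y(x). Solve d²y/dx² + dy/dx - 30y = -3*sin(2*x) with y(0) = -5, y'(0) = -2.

y = -934*exp(5*x)/319 - 457*exp(-6*x)/220 + 3*cos(2*x)/580 + 51*sin(2*x)/580

Characteristic equation r² + r - 30 = 0 factors as (r - 5)(r + 6) = 0, so r = 5, -6.
Hence y_h = C1*exp(5*x) + C2*exp(-6*x).
Try y_p = A*cos(2*x) + B*sin(2*x). Substituting and equating the coefficients of cos(2x) and sin(2x) gives A = 3/580, B = 51/580, so y_p = 3*cos(2*x)/580 + 51*sin(2*x)/580.
General solution: y = 3*cos(2*x)/580 + 51*sin(2*x)/580 + C1*exp(5*x) + C2*exp(-6*x).
Apply the initial conditions: y(0) = 3/580 + C1 + C2 = -5 and y'(0) = 51/290 - 6*C2 + 5*C1 = -2. Solving gives C1 = -934/319, C2 = -457/220.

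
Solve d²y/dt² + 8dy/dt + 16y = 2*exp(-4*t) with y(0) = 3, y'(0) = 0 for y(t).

Characteristic equation r² + 8r + 16 = 0 has discriminant (8)² - 4·(16) = 0, so r = -4 is a repeated root.
Hence y_h = (C1 + C2*t)*exp(-4*t).
Since exp(-4*t) solves the homogeneous equation (r = -4 is a root of multiplicity 2), multiply the trial by t^2. Try y_p = A*t^2*exp(-4*t). Substituting into the equation and dividing by exp(-4*t) gives A = 1, so y_p = t^2*exp(-4*t).
General solution: y = C1*exp(-4*t) + t^2*exp(-4*t) + C2*t*exp(-4*t).
Apply the initial conditions: y(0) = C1 = 3 and y'(0) = C2 - 4*C1 = 0. Solving gives C1 = 3, C2 = 12.

y = 3*exp(-4*t) + t**2*exp(-4*t) + 12*t*exp(-4*t)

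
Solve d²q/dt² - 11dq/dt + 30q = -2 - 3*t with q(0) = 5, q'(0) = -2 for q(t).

q = -31/300 - 329*exp(6*t)/12 - t/10 + 813*exp(5*t)/25

Characteristic equation r² - 11r + 30 = 0 factors as (r - 5)(r - 6) = 0, so r = 5, 6.
Hence q_h = C1*exp(5*t) + C2*exp(6*t).
For the particular solution try q_p = A0 + A1*t. Substituting and matching coefficients of each power of t gives A0 = -31/300, A1 = -1/10, so q_p = -31/300 - t/10.
General solution: q = -31/300 - t/10 + C1*exp(5*t) + C2*exp(6*t).
Apply the initial conditions: q(0) = -31/300 + C1 + C2 = 5 and q'(0) = -1/10 + 5*C1 + 6*C2 = -2. Solving gives C1 = 813/25, C2 = -329/12.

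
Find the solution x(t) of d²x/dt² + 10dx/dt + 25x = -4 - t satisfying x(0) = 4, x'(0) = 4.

Characteristic equation r² + 10r + 25 = 0 has discriminant (10)² - 4·(25) = 0, so r = -5 is a repeated root.
Hence x_h = (C1 + C2*t)*exp(-5*t).
For the particular solution try x_p = A0 + A1*t. Substituting and matching coefficients of each power of t gives A0 = -18/125, A1 = -1/25, so x_p = -18/125 - t/25.
General solution: x = -18/125 - t/25 + C1*exp(-5*t) + C2*t*exp(-5*t).
Apply the initial conditions: x(0) = -18/125 + C1 = 4 and x'(0) = -1/25 + C2 - 5*C1 = 4. Solving gives C1 = 518/125, C2 = 619/25.

x = -18/125 - t/25 + 518*exp(-5*t)/125 + 619*t*exp(-5*t)/25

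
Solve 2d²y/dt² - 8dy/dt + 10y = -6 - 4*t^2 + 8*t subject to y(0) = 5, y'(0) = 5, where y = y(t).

y = -39/125 - 2*t**2/5 + 4*t/25 - 723*exp(2*t)*sin(t)/125 + 664*cos(t)*exp(2*t)/125

Divide through by 2: y'' - 4y' + 5y = -3 - 2*t^2 + 4*t.
Characteristic equation r² - 4r + 5 = 0 has discriminant (-4)² - 4·(5) = -4 < 0, so r = 2 ± i.
Hence y_h = C1*cos(t)*exp(2*t) + C2*exp(2*t)*sin(t).
For the particular solution try y_p = A0 + A1*t + A2*t^2. Substituting and matching coefficients of each power of t gives A0 = -39/125, A1 = 4/25, A2 = -2/5, so y_p = -39/125 - 2*t^2/5 + 4*t/25.
General solution: y = -39/125 - 2*t^2/5 + 4*t/25 + C1*cos(t)*exp(2*t) + C2*exp(2*t)*sin(t).
Apply the initial conditions: y(0) = -39/125 + C1 = 5 and y'(0) = 4/25 + C2 + 2*C1 = 5. Solving gives C1 = 664/125, C2 = -723/125.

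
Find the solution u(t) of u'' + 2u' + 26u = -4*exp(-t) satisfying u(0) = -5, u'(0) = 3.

Characteristic equation r² + 2r + 26 = 0 has discriminant (2)² - 4·(26) = -100 < 0, so r = -1 ± 5i.
Hence u_h = C1*cos(5*t)*exp(-t) + C2*exp(-t)*sin(5*t).
Try u_p = A*exp(-t). Substituting into the equation and dividing by exp(-t) gives A = -4/25, so u_p = -4*exp(-t)/25.
General solution: u = -4*exp(-t)/25 + C1*cos(5*t)*exp(-t) + C2*exp(-t)*sin(5*t).
Apply the initial conditions: u(0) = -4/25 + C1 = -5 and u'(0) = 4/25 - C1 + 5*C2 = 3. Solving gives C1 = -121/25, C2 = -2/5.

u = -4*exp(-t)/25 - 121*cos(5*t)*exp(-t)/25 - 2*exp(-t)*sin(5*t)/5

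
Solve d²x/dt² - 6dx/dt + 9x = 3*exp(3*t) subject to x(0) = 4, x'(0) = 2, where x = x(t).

Characteristic equation r² - 6r + 9 = 0 has discriminant (-6)² - 4·(9) = 0, so r = 3 is a repeated root.
Hence x_h = (C1 + C2*t)*exp(3*t).
Since exp(3*t) solves the homogeneous equation (r = 3 is a root of multiplicity 2), multiply the trial by t^2. Try x_p = A*t^2*exp(3*t). Substituting into the equation and dividing by exp(3*t) gives A = 3/2, so x_p = 3*t^2*exp(3*t)/2.
General solution: x = C1*exp(3*t) + 3*t^2*exp(3*t)/2 + C2*t*exp(3*t).
Apply the initial conditions: x(0) = C1 = 4 and x'(0) = C2 + 3*C1 = 2. Solving gives C1 = 4, C2 = -10.

x = 4*exp(3*t) - 10*t*exp(3*t) + 3*t**2*exp(3*t)/2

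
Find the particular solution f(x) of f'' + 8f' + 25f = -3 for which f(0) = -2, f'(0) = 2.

Characteristic equation r² + 8r + 25 = 0 has discriminant (8)² - 4·(25) = -36 < 0, so r = -4 ± 3i.
Hence f_h = C1*cos(3*x)*exp(-4*x) + C2*exp(-4*x)*sin(3*x).
For the particular solution try f_p = A0. Substituting and matching coefficients of each power of x gives A0 = -3/25, so f_p = -3/25.
General solution: f = -3/25 + C1*cos(3*x)*exp(-4*x) + C2*exp(-4*x)*sin(3*x).
Apply the initial conditions: f(0) = -3/25 + C1 = -2 and f'(0) = -4*C1 + 3*C2 = 2. Solving gives C1 = -47/25, C2 = -46/25.

f = -3/25 - 47*cos(3*x)*exp(-4*x)/25 - 46*exp(-4*x)*sin(3*x)/25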